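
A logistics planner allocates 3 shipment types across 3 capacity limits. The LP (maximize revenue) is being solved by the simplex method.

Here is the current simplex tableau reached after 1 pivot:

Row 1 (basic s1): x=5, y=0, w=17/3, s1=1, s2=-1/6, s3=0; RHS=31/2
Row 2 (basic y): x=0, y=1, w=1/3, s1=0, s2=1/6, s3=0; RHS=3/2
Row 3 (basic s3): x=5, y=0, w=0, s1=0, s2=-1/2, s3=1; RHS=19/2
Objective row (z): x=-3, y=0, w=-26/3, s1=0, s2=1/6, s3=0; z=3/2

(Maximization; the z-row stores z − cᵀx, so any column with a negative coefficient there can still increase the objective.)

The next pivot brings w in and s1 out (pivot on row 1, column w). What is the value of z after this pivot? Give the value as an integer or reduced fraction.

Minimum ratio for w: (31/2)/(17/3) = 93/34.
z changes by −(z-row coeff of w)·ratio = −(-26/3)·(93/34) = 403/17.
New z = 3/2 + (403/17) = 857/34.

857/34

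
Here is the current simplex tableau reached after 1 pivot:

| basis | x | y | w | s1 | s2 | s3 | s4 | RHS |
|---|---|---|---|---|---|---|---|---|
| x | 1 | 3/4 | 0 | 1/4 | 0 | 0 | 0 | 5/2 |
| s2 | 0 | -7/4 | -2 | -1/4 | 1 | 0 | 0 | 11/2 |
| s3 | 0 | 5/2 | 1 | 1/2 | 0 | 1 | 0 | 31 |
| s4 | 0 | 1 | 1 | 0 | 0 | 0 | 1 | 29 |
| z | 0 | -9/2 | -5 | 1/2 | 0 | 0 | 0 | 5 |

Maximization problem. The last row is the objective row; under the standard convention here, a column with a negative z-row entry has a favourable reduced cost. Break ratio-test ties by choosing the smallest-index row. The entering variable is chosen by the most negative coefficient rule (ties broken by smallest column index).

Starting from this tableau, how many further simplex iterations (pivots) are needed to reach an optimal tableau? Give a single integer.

pivot: w in, s4 out → z = 150
No improving column remains; optimal.

1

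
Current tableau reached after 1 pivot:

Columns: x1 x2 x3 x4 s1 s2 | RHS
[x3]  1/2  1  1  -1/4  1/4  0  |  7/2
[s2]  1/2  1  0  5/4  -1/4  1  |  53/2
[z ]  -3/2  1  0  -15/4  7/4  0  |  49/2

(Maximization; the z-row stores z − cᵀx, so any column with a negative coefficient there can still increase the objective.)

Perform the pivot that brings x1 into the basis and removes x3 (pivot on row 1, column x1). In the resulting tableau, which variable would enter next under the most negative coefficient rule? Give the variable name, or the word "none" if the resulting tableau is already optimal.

x4

Pivot element 1/2. New z-row = old z-row − (-3/2)·(row 1/(1/2)).
Updated z-row coefficients: x1: 0, x2: 4, x3: 3, x4: -9/2, s1: 5/2, s2: 0.
The most negative is -9/2 in column x4, so x4 would enter next.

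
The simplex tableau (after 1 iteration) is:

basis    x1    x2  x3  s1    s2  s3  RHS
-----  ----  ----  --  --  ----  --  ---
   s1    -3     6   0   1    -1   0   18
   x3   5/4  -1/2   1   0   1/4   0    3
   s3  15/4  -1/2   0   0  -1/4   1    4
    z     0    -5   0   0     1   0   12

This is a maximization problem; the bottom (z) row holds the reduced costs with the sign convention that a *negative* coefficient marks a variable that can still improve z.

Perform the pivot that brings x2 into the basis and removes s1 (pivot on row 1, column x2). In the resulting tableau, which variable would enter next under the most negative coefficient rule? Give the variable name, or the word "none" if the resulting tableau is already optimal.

x1

Pivot element 6. New z-row = old z-row − (-5)·(row 1/6).
Updated z-row coefficients: x1: -5/2, x2: 0, x3: 0, s1: 5/6, s2: 1/6, s3: 0.
The most negative is -5/2 in column x1, so x1 would enter next.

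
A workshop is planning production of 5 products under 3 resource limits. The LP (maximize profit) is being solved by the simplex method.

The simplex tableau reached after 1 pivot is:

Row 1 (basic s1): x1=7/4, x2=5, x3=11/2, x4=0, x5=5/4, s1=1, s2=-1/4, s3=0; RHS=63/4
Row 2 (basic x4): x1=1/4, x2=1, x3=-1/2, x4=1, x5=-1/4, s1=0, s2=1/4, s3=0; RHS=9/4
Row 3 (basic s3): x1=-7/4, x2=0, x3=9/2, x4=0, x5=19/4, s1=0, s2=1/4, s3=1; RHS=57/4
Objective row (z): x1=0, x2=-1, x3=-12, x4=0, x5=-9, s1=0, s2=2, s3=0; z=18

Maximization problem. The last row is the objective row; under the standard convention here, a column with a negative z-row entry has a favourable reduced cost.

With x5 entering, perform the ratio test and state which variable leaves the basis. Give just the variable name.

s3

Ratios: row 1 (s1): (63/4)/(5/4) = 63/5; row 2 (x4): entry -1/4 ≤ 0, skip; row 3 (s3): (57/4)/(19/4) = 3.
Minimum ratio 3 is in the s3 row, so s3 leaves.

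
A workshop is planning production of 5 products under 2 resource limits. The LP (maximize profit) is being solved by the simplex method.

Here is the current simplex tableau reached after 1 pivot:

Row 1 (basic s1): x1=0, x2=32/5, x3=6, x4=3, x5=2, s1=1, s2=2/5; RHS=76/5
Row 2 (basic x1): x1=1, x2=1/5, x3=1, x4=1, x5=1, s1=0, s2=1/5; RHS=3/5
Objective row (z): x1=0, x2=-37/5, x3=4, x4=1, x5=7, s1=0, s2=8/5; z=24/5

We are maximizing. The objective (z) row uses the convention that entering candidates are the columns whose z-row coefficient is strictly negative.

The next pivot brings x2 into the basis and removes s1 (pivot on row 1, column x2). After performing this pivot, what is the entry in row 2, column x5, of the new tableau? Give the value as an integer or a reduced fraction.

15/16

Pivot element is row 1, column x2: 32/5.
Normalize row 1: new (row 1, x5) = 2/(32/5) = 5/16.
row 2 ← row 2 − (1/5)·(new row 1): 1 − (1/5)·(5/16) = 15/16.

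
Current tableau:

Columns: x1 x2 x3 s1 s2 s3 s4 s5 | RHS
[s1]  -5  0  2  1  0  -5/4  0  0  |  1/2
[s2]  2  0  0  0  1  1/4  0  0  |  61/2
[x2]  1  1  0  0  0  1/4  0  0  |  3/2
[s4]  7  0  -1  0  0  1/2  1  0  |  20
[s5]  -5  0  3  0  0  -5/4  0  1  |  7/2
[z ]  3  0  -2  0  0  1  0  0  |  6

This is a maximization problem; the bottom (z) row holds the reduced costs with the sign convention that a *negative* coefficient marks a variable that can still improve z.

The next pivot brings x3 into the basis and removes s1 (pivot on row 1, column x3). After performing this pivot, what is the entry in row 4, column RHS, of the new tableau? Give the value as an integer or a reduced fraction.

81/4

Pivot element is row 1, column x3: 2.
Normalize row 1: new (row 1, RHS) = (1/2)/2 = 1/4.
row 4 ← row 4 − (-1)·(new row 1): 20 − (-1)·(1/4) = 81/4.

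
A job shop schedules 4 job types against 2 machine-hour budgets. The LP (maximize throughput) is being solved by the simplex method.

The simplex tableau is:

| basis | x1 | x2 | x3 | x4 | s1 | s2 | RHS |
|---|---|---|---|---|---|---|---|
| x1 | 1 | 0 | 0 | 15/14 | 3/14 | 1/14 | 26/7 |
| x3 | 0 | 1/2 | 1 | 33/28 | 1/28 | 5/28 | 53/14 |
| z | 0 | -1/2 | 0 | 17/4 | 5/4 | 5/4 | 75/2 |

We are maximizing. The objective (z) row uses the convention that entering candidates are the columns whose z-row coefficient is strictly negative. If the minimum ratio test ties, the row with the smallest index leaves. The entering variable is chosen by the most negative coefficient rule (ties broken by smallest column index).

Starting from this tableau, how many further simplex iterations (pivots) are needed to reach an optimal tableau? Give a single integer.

1

pivot: x2 in, x3 out → z = 289/7
No improving column remains; optimal.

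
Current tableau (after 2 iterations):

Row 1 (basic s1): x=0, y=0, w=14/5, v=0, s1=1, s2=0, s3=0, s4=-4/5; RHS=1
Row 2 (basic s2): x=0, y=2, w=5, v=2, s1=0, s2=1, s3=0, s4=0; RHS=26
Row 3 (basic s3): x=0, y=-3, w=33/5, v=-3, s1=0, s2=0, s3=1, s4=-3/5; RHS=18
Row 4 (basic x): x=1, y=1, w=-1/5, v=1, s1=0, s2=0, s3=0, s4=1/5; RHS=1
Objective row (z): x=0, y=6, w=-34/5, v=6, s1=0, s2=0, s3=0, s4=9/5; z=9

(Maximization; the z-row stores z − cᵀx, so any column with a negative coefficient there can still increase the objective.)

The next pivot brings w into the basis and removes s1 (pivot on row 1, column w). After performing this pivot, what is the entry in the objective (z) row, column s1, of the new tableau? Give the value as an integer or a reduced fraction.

17/7

Pivot element is row 1, column w: 14/5.
Normalize row 1: new (row 1, s1) = 1/(14/5) = 5/14.
z-row ← z-row − (-34/5)·(new row 1): 0 − (-34/5)·(5/14) = 17/7.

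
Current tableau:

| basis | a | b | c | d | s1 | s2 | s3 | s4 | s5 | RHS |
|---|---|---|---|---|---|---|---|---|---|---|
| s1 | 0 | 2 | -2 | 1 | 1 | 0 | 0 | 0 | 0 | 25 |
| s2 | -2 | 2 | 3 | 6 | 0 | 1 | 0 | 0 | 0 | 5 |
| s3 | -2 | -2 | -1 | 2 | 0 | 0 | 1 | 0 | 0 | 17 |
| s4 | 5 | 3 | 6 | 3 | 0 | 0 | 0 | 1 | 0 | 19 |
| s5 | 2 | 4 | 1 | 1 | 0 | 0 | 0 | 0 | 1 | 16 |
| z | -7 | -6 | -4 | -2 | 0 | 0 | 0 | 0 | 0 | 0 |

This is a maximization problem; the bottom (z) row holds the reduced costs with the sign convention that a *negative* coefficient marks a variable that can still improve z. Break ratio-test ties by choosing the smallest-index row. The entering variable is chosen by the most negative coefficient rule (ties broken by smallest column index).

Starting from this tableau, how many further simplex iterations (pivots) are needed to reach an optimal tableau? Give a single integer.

2

pivot: a in, s4 out → z = 133/5
pivot: b in, s5 out → z = 32
No improving column remains; optimal.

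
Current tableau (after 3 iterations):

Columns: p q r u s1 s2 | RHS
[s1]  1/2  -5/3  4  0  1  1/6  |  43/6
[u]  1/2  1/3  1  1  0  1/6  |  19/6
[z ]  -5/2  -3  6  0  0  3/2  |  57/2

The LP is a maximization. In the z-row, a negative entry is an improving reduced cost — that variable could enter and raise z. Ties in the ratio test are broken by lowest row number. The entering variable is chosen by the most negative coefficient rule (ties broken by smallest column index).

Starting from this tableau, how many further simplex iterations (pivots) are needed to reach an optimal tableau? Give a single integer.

1

pivot: q in, u out → z = 57
No improving column remains; optimal.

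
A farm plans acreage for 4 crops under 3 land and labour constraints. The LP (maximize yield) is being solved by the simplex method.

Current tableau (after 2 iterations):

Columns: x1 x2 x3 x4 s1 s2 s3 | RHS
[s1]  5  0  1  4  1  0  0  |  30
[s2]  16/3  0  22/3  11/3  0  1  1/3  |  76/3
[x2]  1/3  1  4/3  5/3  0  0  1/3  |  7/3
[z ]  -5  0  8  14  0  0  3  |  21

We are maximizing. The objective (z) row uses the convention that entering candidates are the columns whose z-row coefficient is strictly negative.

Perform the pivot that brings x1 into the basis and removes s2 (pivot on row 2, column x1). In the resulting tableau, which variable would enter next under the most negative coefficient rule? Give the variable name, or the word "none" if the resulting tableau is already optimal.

Pivot element 16/3. New z-row = old z-row − (-5)·(row 2/(16/3)).
Updated z-row coefficients: x1: 0, x2: 0, x3: 119/8, x4: 279/16, s1: 0, s2: 15/16, s3: 53/16.
No coefficient is strictly negative; the tableau after this pivot is optimal.

none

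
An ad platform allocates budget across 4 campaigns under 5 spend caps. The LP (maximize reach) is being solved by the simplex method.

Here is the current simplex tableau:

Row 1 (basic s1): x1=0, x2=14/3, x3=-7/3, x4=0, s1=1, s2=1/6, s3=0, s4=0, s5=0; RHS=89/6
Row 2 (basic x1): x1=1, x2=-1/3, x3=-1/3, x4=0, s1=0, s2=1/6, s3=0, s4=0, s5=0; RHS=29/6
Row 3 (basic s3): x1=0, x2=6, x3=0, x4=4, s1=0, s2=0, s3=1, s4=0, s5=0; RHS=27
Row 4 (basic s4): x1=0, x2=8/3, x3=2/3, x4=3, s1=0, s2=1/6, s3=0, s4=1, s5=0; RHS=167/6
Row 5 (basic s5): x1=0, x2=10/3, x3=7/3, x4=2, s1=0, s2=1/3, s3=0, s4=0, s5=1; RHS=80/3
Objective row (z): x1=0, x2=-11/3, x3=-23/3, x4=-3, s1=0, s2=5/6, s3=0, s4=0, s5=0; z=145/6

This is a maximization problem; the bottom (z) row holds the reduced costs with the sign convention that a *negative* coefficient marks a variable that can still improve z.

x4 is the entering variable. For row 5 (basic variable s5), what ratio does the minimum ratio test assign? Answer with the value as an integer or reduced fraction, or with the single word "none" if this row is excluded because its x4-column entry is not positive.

Ratio = RHS / (x4 entry) = (80/3) / 2 = 40/3.

40/3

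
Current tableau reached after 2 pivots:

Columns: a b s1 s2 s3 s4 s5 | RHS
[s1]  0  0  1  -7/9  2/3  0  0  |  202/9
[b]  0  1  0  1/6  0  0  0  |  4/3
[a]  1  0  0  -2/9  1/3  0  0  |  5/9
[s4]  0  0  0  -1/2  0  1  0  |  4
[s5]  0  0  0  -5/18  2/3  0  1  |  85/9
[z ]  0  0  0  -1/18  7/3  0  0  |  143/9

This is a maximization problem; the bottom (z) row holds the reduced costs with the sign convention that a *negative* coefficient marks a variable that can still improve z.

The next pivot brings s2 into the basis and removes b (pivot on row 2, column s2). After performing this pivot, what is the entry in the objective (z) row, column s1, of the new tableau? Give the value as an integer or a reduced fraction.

Pivot element is row 2, column s2: 1/6.
Normalize row 2: new (row 2, s1) = 0/(1/6) = 0.
z-row ← z-row − (-1/18)·(new row 2): 0 − (-1/18)·0 = 0.

0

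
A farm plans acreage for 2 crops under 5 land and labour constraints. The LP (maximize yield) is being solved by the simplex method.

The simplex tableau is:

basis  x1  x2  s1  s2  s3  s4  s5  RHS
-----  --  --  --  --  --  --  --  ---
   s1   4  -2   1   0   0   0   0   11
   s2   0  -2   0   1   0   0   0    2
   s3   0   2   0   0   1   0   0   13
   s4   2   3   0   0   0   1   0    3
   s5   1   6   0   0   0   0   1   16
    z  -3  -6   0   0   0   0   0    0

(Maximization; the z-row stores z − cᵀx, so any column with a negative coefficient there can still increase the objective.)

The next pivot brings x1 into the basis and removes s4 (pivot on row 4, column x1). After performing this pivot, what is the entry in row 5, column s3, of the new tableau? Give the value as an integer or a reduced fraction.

0

Pivot element is row 4, column x1: 2.
Normalize row 4: new (row 4, s3) = 0/2 = 0.
row 5 ← row 5 − 1·(new row 4): 0 − 1·0 = 0.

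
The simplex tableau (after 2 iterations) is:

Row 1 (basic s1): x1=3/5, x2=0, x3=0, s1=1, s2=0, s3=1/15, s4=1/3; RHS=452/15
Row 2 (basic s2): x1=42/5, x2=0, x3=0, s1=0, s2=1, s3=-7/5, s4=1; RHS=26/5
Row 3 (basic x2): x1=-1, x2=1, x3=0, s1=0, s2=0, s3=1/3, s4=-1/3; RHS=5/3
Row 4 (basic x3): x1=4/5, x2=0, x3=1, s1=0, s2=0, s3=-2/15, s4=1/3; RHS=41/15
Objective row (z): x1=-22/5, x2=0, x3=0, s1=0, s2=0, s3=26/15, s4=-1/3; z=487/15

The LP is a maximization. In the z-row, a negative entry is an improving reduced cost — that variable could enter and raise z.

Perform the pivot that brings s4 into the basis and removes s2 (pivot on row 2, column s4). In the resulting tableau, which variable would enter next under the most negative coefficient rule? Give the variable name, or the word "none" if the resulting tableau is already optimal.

x1

Pivot element 1. New z-row = old z-row − (-1/3)·(row 2/1).
Updated z-row coefficients: x1: -8/5, x2: 0, x3: 0, s1: 0, s2: 1/3, s3: 19/15, s4: 0.
The most negative is -8/5 in column x1, so x1 would enter next.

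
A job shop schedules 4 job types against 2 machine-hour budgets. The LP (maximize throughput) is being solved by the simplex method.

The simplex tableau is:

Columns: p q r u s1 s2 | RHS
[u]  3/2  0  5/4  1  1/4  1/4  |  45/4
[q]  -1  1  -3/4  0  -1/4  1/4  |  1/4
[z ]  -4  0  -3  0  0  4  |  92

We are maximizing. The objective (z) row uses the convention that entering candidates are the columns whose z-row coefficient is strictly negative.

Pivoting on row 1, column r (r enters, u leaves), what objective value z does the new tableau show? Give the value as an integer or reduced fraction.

119

Minimum ratio for r: (45/4)/(5/4) = 9.
z changes by −(z-row coeff of r)·ratio = −(-3)·9 = 27.
New z = 92 + 27 = 119.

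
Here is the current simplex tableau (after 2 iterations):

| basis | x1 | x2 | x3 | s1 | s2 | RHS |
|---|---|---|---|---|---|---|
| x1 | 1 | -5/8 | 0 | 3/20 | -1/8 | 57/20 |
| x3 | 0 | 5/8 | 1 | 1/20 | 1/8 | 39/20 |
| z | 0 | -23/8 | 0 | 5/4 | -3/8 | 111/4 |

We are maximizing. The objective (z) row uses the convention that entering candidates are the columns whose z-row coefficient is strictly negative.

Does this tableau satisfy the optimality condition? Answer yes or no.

no

Column x2 has objective-row coefficient -23/8, which is negative; an improving pivot exists, so not yet optimal.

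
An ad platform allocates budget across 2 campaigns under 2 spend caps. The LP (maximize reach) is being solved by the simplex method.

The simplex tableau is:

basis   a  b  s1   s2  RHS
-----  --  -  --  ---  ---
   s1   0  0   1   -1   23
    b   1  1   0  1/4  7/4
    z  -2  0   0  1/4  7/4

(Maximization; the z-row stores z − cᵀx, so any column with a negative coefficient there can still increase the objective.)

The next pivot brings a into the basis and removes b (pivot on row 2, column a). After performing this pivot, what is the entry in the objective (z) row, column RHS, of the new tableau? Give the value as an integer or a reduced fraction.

Pivot element is row 2, column a: 1.
Normalize row 2: new (row 2, RHS) = (7/4)/1 = 7/4.
z-row ← z-row − (-2)·(new row 2): 7/4 − (-2)·(7/4) = 21/4.

21/4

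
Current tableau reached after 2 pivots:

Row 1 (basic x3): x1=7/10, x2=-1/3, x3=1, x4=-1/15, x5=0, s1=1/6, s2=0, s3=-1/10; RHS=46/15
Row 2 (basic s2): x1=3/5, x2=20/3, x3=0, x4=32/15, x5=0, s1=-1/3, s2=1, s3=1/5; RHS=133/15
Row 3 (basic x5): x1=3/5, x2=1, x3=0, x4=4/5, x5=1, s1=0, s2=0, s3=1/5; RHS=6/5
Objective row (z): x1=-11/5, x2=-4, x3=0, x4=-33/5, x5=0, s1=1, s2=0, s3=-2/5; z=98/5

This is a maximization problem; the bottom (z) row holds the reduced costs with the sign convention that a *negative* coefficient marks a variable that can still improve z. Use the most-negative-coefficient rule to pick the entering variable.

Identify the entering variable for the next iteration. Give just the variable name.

Objective-row coefficients: x1: -11/5, x2: -4, x3: 0, x4: -33/5, x5: 0, s1: 1, s2: 0, s3: -2/5.
The most negative is -33/5 in column x4, so x4 enters.

x4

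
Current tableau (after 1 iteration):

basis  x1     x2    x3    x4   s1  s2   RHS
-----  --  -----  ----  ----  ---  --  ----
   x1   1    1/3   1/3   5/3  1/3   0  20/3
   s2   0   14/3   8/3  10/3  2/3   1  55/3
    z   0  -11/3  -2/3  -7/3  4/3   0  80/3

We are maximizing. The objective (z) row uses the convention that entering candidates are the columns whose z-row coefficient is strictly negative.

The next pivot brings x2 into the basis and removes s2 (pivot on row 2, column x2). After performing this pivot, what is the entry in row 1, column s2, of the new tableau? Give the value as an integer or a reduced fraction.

Pivot element is row 2, column x2: 14/3.
Normalize row 2: new (row 2, s2) = 1/(14/3) = 3/14.
row 1 ← row 1 − (1/3)·(new row 2): 0 − (1/3)·(3/14) = -1/14.

-1/14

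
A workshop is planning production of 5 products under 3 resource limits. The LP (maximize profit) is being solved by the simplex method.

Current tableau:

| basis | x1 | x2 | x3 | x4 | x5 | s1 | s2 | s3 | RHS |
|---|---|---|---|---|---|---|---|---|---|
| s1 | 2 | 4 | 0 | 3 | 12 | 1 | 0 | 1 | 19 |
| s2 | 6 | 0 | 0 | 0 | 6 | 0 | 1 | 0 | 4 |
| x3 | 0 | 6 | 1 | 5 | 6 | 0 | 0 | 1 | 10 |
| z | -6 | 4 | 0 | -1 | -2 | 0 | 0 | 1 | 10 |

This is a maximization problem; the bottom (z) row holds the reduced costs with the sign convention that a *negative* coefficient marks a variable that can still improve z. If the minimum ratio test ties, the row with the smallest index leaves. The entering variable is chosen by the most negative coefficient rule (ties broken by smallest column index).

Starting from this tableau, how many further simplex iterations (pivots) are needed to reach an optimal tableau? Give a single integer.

pivot: x1 in, s2 out → z = 14
pivot: x4 in, x3 out → z = 16
No improving column remains; optimal.

2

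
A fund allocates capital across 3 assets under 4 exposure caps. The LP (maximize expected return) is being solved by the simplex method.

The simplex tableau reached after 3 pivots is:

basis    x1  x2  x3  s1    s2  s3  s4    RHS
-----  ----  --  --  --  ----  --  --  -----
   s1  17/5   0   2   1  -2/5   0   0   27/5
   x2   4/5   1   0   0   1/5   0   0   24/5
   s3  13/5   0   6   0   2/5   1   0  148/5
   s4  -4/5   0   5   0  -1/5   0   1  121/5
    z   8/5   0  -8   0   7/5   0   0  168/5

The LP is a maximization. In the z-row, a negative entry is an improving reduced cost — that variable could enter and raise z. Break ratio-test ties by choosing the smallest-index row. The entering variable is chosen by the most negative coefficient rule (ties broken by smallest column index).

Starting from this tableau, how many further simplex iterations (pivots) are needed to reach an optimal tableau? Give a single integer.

pivot: x3 in, s1 out → z = 276/5
pivot: s2 in, s3 out → z = 455/8
No improving column remains; optimal.

2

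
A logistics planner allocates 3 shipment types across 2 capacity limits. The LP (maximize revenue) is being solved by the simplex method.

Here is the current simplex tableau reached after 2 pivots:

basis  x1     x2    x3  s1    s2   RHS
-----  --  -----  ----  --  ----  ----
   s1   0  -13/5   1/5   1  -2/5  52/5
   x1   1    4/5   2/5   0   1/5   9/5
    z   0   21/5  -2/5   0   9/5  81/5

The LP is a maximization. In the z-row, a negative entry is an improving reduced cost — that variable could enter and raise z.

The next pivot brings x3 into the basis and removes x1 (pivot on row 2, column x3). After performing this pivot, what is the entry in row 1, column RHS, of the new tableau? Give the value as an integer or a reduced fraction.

Pivot element is row 2, column x3: 2/5.
Normalize row 2: new (row 2, RHS) = (9/5)/(2/5) = 9/2.
row 1 ← row 1 − (1/5)·(new row 2): 52/5 − (1/5)·(9/2) = 19/2.

19/2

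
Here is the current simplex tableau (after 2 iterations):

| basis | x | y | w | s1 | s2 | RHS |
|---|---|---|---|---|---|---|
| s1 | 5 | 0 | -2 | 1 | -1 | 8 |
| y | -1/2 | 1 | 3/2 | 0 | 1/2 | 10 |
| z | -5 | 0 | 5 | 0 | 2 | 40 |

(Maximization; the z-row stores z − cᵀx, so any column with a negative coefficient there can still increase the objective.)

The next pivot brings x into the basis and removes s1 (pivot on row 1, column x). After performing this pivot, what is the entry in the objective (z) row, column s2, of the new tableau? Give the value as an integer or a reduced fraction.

Pivot element is row 1, column x: 5.
Normalize row 1: new (row 1, s2) = (-1)/5 = -1/5.
z-row ← z-row − (-5)·(new row 1): 2 − (-5)·(-1/5) = 1.

1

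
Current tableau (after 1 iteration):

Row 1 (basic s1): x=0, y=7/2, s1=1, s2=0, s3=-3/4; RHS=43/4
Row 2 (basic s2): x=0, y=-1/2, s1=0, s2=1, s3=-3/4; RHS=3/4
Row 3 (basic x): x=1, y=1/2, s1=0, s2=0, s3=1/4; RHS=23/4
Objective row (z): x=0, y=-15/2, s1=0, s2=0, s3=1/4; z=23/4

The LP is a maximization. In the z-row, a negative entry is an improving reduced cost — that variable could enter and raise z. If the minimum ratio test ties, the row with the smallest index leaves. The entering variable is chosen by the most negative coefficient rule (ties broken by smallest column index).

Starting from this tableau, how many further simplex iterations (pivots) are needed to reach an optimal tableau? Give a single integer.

2

pivot: y in, s1 out → z = 403/14
pivot: s3 in, x out → z = 224/5
No improving column remains; optimal.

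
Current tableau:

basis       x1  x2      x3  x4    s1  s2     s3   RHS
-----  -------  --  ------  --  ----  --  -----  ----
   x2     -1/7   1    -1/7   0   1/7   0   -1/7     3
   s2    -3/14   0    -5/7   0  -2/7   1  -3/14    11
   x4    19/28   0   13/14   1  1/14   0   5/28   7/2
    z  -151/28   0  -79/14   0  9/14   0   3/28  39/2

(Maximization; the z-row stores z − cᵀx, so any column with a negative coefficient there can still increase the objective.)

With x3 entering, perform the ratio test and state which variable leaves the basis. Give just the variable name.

Ratios: row 1 (x2): entry -1/7 ≤ 0, skip; row 2 (s2): entry -5/7 ≤ 0, skip; row 3 (x4): (7/2)/(13/14) = 49/13.
Minimum ratio 49/13 is in the x4 row, so x4 leaves.

x4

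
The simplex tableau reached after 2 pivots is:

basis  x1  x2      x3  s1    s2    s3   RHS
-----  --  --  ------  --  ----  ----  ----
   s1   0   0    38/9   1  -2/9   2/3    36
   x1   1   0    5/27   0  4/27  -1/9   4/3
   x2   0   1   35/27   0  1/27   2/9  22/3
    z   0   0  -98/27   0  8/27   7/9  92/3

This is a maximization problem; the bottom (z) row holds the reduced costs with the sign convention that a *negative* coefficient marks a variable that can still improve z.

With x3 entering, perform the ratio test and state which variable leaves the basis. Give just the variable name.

x2

Ratios: row 1 (s1): 36/(38/9) = 162/19; row 2 (x1): (4/3)/(5/27) = 36/5; row 3 (x2): (22/3)/(35/27) = 198/35.
Minimum ratio 198/35 is in the x2 row, so x2 leaves.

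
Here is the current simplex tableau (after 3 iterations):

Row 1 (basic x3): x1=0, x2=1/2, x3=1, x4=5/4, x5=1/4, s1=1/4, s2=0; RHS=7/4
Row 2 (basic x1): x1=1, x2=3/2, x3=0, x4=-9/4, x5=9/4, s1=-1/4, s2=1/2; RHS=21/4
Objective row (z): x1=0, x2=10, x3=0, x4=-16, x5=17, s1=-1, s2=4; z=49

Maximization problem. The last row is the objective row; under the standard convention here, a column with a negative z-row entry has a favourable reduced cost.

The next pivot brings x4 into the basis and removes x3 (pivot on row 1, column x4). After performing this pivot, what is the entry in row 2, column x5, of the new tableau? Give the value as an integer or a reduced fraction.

Pivot element is row 1, column x4: 5/4.
Normalize row 1: new (row 1, x5) = (1/4)/(5/4) = 1/5.
row 2 ← row 2 − (-9/4)·(new row 1): 9/4 − (-9/4)·(1/5) = 27/10.

27/10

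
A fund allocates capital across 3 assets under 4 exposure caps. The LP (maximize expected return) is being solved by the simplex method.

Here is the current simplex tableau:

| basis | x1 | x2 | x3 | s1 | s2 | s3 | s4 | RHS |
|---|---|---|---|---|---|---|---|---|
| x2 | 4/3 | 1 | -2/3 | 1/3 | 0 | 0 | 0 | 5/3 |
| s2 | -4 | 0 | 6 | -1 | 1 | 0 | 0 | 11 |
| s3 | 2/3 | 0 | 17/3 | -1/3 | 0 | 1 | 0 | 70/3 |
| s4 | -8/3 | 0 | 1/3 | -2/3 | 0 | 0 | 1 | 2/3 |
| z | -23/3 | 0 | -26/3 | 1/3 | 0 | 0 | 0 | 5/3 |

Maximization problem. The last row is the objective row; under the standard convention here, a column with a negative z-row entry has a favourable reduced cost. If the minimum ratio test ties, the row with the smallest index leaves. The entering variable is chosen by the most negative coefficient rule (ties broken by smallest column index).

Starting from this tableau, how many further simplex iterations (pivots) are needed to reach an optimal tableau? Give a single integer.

pivot: x3 in, s2 out → z = 158/9
pivot: x1 in, s3 out → z = 4537/80
pivot: s2 in, x2 out → z = 465/8
No improving column remains; optimal.

3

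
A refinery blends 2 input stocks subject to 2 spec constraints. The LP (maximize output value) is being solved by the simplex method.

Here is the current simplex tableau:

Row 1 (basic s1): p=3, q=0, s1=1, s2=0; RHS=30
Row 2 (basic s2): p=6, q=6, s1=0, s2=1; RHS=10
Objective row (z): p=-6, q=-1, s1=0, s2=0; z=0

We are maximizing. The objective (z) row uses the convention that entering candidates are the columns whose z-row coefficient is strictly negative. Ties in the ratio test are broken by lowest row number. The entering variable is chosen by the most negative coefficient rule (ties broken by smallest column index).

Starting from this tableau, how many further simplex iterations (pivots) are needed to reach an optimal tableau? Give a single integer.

pivot: p in, s2 out → z = 10
No improving column remains; optimal.

1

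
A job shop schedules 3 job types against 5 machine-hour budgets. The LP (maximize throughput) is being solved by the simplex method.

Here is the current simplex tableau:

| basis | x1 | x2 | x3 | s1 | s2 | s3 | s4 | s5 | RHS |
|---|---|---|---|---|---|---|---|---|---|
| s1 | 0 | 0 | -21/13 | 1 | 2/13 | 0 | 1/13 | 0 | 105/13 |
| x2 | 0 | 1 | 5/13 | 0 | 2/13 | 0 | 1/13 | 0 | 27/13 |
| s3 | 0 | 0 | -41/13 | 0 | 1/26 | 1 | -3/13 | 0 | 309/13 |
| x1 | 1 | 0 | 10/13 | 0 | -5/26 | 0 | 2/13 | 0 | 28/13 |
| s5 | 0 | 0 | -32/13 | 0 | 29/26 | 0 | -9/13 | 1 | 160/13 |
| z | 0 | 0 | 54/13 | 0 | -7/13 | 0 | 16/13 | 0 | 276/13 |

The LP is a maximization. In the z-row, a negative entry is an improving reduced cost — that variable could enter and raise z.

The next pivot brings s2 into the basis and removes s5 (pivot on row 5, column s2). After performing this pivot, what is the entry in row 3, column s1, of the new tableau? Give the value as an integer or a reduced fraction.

0

Pivot element is row 5, column s2: 29/26.
Normalize row 5: new (row 5, s1) = 0/(29/26) = 0.
row 3 ← row 3 − (1/26)·(new row 5): 0 − (1/26)·0 = 0.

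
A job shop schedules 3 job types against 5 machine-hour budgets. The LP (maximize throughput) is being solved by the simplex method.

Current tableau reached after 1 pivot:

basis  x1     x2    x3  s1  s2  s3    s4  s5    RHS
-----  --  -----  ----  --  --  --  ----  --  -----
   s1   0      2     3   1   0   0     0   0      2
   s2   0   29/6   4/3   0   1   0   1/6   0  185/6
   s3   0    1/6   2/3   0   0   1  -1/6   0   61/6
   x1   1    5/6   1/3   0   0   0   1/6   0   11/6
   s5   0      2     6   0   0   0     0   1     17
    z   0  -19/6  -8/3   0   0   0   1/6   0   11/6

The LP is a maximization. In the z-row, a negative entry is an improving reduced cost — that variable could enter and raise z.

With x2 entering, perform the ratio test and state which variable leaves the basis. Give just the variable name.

Ratios: row 1 (s1): 2/2 = 1; row 2 (s2): (185/6)/(29/6) = 185/29; row 3 (s3): (61/6)/(1/6) = 61; row 4 (x1): (11/6)/(5/6) = 11/5; row 5 (s5): 17/2 = 17/2.
Minimum ratio 1 is in the s1 row, so s1 leaves.

s1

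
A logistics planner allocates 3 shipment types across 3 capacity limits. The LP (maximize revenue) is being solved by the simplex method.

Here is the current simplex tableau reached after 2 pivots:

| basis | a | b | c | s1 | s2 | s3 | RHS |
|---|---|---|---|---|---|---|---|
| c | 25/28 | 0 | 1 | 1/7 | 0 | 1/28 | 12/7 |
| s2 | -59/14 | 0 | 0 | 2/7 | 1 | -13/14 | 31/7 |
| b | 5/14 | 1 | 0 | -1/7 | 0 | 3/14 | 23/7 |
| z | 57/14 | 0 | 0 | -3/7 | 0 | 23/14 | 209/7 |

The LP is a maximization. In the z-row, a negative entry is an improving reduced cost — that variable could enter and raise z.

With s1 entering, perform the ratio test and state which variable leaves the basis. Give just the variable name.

c

Ratios: row 1 (c): (12/7)/(1/7) = 12; row 2 (s2): (31/7)/(2/7) = 31/2; row 3 (b): entry -1/7 ≤ 0, skip.
Minimum ratio 12 is in the c row, so c leaves.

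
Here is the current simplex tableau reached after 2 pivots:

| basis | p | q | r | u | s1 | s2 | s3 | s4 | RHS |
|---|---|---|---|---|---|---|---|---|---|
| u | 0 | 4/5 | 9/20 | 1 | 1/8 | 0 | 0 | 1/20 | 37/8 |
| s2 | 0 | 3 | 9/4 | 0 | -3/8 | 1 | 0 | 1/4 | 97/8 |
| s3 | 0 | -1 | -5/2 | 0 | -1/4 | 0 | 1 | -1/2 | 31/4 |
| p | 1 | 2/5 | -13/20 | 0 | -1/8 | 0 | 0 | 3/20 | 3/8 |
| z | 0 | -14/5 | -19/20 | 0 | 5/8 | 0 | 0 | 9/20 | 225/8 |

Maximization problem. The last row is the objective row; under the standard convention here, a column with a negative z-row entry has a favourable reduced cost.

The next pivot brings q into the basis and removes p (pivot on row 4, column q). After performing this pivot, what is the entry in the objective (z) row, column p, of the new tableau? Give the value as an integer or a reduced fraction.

Pivot element is row 4, column q: 2/5.
Normalize row 4: new (row 4, p) = 1/(2/5) = 5/2.
z-row ← z-row − (-14/5)·(new row 4): 0 − (-14/5)·(5/2) = 7.

7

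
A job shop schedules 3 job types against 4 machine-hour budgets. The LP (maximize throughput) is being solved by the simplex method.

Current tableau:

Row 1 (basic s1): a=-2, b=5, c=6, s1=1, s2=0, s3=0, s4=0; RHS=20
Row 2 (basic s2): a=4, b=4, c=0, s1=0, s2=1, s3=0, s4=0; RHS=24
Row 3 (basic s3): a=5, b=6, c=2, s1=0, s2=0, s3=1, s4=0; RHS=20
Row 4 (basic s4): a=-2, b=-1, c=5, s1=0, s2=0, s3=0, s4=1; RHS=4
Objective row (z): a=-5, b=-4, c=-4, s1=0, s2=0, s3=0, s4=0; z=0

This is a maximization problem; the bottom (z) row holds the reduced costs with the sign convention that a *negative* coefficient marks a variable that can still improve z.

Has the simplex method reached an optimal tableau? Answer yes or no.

Column a has objective-row coefficient -5, which is negative; an improving pivot exists, so not yet optimal.

no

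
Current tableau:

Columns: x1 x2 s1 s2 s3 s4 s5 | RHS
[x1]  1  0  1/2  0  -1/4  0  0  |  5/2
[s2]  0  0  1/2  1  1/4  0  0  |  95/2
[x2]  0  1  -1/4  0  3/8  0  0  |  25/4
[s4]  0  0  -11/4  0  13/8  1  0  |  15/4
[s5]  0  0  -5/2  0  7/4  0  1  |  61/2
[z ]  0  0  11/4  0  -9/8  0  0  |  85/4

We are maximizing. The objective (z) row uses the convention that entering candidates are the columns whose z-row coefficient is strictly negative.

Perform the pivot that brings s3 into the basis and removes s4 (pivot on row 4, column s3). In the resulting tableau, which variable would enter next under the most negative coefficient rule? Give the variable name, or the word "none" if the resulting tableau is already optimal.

none

Pivot element 13/8. New z-row = old z-row − (-9/8)·(row 4/(13/8)).
Updated z-row coefficients: x1: 0, x2: 0, s1: 11/13, s2: 0, s3: 0, s4: 9/13, s5: 0.
No coefficient is strictly negative; the tableau after this pivot is optimal.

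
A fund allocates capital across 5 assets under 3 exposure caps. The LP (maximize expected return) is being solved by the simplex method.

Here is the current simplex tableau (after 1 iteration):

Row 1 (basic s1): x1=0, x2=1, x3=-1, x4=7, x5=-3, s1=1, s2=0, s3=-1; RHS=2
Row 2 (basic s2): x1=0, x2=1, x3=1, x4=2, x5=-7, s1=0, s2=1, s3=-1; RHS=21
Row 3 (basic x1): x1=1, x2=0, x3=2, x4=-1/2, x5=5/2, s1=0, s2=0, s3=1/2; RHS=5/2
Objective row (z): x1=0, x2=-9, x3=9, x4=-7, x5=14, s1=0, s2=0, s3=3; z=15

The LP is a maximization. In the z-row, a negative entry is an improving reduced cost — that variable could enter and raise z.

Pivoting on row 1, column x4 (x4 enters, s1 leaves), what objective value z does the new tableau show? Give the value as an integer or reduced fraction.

17

Minimum ratio for x4: 2/7 = 2/7.
z changes by −(z-row coeff of x4)·ratio = −(-7)·(2/7) = 2.
New z = 15 + 2 = 17.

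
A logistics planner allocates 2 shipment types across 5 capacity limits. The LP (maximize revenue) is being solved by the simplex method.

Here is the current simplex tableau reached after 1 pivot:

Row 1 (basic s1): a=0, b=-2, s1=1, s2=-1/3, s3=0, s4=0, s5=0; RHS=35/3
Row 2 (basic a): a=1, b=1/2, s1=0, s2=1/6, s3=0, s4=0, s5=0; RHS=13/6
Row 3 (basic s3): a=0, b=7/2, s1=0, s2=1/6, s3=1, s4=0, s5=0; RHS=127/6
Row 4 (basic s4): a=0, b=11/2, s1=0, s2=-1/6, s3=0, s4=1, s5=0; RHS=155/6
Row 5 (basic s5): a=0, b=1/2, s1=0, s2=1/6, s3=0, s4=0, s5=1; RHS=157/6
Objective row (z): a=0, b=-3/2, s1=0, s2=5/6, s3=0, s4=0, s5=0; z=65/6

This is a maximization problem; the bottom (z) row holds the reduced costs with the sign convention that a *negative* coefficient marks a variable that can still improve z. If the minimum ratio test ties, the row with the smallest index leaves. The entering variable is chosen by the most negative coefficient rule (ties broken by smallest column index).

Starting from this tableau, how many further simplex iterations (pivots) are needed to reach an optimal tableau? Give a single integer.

1

pivot: b in, a out → z = 52/3
No improving column remains; optimal.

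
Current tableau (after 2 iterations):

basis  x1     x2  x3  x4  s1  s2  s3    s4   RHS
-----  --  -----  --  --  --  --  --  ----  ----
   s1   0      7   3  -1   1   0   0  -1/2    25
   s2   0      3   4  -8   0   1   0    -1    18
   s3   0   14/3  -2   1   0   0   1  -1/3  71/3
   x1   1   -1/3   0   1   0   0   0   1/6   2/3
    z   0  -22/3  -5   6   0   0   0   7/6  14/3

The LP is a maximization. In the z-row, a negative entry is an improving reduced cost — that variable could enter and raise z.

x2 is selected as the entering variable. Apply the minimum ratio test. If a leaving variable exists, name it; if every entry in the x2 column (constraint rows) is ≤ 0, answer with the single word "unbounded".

s1

Ratios: row 1 (s1): 25/7 = 25/7; row 2 (s2): 18/3 = 6; row 3 (s3): (71/3)/(14/3) = 71/14; row 4 (x1): entry -1/3 ≤ 0, skip.
Minimum ratio is in the s1 row, so s1 leaves.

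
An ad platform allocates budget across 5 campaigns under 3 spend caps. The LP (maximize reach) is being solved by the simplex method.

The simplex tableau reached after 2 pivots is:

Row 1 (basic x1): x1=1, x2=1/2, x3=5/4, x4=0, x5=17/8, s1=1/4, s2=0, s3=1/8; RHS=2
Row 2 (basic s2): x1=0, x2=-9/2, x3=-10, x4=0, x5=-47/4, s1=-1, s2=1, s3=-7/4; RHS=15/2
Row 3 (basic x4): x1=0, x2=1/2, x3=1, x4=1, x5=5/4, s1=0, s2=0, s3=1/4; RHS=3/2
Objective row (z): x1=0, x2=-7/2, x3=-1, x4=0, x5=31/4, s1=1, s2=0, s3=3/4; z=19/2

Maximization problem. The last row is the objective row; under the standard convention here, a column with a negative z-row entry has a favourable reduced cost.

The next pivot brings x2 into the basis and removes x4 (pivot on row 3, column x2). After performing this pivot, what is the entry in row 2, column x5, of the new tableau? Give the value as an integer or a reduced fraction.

-1/2

Pivot element is row 3, column x2: 1/2.
Normalize row 3: new (row 3, x5) = (5/4)/(1/2) = 5/2.
row 2 ← row 2 − (-9/2)·(new row 3): -47/4 − (-9/2)·(5/2) = -1/2.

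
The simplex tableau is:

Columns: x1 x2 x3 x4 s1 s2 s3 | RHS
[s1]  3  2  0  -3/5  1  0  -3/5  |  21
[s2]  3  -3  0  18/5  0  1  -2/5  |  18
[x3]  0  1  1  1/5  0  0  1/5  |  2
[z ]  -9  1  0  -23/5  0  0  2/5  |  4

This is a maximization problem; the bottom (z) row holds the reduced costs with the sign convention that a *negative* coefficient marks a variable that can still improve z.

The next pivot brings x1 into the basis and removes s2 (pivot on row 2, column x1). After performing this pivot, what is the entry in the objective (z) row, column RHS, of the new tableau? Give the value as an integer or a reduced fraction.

58

Pivot element is row 2, column x1: 3.
Normalize row 2: new (row 2, RHS) = 18/3 = 6.
z-row ← z-row − (-9)·(new row 2): 4 − (-9)·6 = 58.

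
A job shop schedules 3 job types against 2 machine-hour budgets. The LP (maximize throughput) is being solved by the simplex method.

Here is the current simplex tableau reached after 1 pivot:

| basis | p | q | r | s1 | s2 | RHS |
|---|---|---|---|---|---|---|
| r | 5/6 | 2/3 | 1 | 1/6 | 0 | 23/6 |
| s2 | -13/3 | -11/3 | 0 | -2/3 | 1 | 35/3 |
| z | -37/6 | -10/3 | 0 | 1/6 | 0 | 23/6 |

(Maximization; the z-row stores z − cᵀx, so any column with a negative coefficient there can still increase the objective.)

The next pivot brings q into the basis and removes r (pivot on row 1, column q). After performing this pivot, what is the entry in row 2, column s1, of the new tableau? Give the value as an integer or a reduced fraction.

Pivot element is row 1, column q: 2/3.
Normalize row 1: new (row 1, s1) = (1/6)/(2/3) = 1/4.
row 2 ← row 2 − (-11/3)·(new row 1): -2/3 − (-11/3)·(1/4) = 1/4.

1/4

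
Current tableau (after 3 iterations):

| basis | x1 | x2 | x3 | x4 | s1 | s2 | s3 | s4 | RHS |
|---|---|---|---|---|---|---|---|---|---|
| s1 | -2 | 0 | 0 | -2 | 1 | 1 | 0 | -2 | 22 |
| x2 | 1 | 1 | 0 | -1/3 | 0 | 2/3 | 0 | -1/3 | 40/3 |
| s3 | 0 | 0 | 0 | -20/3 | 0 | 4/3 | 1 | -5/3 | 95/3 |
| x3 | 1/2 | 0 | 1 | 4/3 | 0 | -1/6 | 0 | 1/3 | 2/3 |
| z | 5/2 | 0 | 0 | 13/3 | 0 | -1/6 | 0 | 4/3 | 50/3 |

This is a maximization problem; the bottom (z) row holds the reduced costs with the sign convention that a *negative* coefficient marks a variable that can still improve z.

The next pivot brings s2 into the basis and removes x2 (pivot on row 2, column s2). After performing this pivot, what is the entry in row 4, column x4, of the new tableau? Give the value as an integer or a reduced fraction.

5/4

Pivot element is row 2, column s2: 2/3.
Normalize row 2: new (row 2, x4) = (-1/3)/(2/3) = -1/2.
row 4 ← row 4 − (-1/6)·(new row 2): 4/3 − (-1/6)·(-1/2) = 5/4.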